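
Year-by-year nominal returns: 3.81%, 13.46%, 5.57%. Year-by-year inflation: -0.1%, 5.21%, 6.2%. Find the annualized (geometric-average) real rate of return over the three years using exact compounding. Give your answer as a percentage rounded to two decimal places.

Compound the nominal returns: 1.0381 × 1.1346 × 1.0557 = 1.24343329.
Compound inflation: 0.9990 × 1.0521 × 1.0620 = 1.11621287.
Deflate: 1.24343329 / 1.11621287 = 1.11397506.
Annualized real rate = 1.11397506^(1/3) − 1 = 3.6633% → 3.66%.

3.66%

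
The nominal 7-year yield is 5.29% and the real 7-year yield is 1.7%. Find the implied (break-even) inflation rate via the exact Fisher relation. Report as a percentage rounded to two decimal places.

(1 + π) = (1 + i)/(1 + r) = 1.05290 / 1.01700 = 1.035300
Break-even inflation = 1.035300 − 1 → 3.53%.

3.53%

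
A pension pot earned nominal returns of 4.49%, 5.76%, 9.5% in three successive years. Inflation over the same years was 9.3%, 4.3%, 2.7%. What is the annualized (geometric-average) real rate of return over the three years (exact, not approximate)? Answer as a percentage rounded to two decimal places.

1.11%

Nominal growth factor = 1.0449 × 1.0576 × 1.0950 = 1.21006943
Price-level growth factor = 1.0930 × 1.0430 × 1.0270 = 1.17077897
Real growth factor = 1.21006943 / 1.17077897 = 1.03355925
Annualized real rate = 1.03355925^(1/3) − 1 = 1.1064% → 1.11%.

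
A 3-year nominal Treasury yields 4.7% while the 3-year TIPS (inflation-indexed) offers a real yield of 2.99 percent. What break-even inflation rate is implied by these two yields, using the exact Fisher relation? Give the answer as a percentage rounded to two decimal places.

(1 + π) = (1 + i)/(1 + r) = 1.04700 / 1.02990 = 1.016604
Break-even inflation = 1.016604 − 1 → 1.66%.

1.66%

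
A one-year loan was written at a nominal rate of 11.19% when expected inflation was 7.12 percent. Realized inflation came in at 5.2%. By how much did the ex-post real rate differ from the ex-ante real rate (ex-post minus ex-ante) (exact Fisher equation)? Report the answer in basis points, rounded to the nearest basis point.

189 basis points

Ex-ante: (1 + 0.1119)/(1 + 0.0712) − 1 = 3.7995%
Ex-post: (1 + 0.1119)/(1 + 0.0520) − 1 = 5.6939%
Difference (ex-post − ex-ante) = 1.8944% → 189 basis points.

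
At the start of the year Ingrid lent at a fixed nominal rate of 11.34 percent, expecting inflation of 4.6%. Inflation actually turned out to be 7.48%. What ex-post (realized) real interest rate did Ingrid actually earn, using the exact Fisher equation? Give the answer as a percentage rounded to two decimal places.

3.59%

Ex-post: (1 + 0.1134)/(1 + 0.0748) − 1 = 3.5914%
So the realized real rate is 3.59%.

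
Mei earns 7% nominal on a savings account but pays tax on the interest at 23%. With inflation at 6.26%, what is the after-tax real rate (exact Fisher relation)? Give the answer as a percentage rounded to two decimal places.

After-tax nominal return = 7% × (1 − 0.23) = 5.3900%.
1 + r = 1.05390 / 1.06260 = 0.991813
After-tax real rate = 0.991813 − 1 → -0.82%.

-0.82%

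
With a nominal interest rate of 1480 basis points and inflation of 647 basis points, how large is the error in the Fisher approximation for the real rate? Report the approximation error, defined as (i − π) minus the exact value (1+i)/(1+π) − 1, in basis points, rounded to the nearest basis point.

Approximate: r ≈ 14.800% − 6.470% = 8.3300%
Exact: (1 + 0.1480)/(1 + 0.0647) − 1 = 7.8238%
Error = 8.3300% − 7.8238% = 0.5062% → 51 basis points.

51 basis points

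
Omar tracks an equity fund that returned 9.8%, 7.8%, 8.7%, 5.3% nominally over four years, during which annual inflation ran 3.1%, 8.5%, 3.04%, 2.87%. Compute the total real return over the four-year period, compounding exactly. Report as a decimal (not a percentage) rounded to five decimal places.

0.14260

Nominal growth factor = 1.0980 × 1.0780 × 1.0870 × 1.0530 = 1.3548119
Price-level growth factor = 1.0310 × 1.0850 × 1.0304 × 1.0287 = 1.1857223
Real growth factor = 1.3548119 / 1.1857223 = 1.1426047
Total real return = 1.1426047 − 1 → 0.14260.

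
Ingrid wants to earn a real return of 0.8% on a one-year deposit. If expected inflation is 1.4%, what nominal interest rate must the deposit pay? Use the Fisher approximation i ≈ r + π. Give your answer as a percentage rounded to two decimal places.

2.20%

i ≈ r + π = 0.8% + 1.4% = 2.20%.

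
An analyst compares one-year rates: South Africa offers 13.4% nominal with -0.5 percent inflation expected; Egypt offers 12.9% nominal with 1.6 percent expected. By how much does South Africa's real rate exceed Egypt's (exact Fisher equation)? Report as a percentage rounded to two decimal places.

2.85%

South Africa: (1 + 0.1340)/(1 − 0.0050) − 1 = 13.9698%
Egypt: (1 + 0.1290)/(1 + 0.0160) − 1 = 11.1220%
Differential = 13.9698% − 11.1220% = 2.8478% → 2.85%.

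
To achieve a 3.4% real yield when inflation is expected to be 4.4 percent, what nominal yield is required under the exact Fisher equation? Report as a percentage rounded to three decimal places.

7.950%

(1 + i) = (1 + r)(1 + π) = 1.03400 × 1.04400 = 1.079496
i = 1.079496 − 1, so the required nominal rate is 7.950%.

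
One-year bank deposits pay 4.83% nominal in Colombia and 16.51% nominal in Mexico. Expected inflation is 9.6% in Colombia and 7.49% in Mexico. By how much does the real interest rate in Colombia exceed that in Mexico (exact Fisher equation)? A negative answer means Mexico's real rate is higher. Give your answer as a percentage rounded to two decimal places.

Colombia: (1 + 0.0483)/(1 + 0.0960) − 1 = -4.3522%
Mexico: (1 + 0.1651)/(1 + 0.0749) − 1 = 8.3915%
Differential = -4.3522% − 8.3915% = -12.7437% → -12.74%.

-12.74%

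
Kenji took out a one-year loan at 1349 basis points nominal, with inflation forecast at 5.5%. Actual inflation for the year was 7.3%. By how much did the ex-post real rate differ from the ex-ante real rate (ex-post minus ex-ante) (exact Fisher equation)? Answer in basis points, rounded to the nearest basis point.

-180 basis points

Ex-ante: (1 + 0.1349)/(1 + 0.0550) − 1 = 7.5735%
Ex-post: (1 + 0.1349)/(1 + 0.0730) − 1 = 5.7689%
Difference (ex-post − ex-ante) = -1.8046% → -180 basis points.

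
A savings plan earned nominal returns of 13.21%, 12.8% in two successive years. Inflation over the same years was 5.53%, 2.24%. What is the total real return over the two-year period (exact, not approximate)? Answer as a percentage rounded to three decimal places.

Compound the nominal returns: 1.1321 × 1.1280 = 1.277009.
Compound inflation: 1.0553 × 1.0224 = 1.078939.
Deflate: 1.277009 / 1.078939 = 1.183579.
Total real return = 1.183579 − 1 → 18.358%.

18.358%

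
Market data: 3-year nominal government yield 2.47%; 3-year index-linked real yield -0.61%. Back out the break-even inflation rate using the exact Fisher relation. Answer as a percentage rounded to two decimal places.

(1 + π) = (1 + i)/(1 + r) = 1.02470 / 0.99390 = 1.030989
Break-even inflation = 1.030989 − 1 → 3.10%.

3.10%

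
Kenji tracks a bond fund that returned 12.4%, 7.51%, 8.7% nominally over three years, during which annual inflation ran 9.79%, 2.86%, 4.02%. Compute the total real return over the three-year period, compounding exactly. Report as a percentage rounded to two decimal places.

11.82%

Compound the nominal returns: 1.1240 × 1.0751 × 1.0870 = 1.313544.
Compound inflation: 1.0979 × 1.0286 × 1.0402 = 1.174698.
Deflate: 1.313544 / 1.174698 = 1.118198.
Total real return = 1.118198 − 1 → 11.82%.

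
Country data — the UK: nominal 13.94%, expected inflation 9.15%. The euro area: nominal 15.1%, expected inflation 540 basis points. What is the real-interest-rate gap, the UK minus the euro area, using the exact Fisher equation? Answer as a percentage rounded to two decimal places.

-4.81%

The UK: (1 + 0.1394)/(1 + 0.0915) − 1 = 4.3885%
The euro area: (1 + 0.1510)/(1 + 0.0540) − 1 = 9.2030%
Differential = 4.3885% − 9.2030% = -4.8146% → -4.81%.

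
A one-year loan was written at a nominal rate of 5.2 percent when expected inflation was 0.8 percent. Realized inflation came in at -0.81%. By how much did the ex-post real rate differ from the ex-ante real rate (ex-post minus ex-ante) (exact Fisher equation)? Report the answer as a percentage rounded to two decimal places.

Ex-ante: (1 + 0.0520)/(1 + 0.0080) − 1 = 4.3651%
Ex-post: (1 + 0.0520)/(1 − 0.0081) − 1 = 6.0591%
Difference (ex-post − ex-ante) = 1.6940% → 1.69%.

1.69%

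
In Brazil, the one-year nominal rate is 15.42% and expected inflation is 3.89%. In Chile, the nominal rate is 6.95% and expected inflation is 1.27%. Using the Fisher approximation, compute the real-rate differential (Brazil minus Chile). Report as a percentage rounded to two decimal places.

5.85%

Brazil: 15.42% − 3.89% = 11.530%
Chile: 6.95% − 1.27% = 5.680%
Differential = 5.850% → 5.85%.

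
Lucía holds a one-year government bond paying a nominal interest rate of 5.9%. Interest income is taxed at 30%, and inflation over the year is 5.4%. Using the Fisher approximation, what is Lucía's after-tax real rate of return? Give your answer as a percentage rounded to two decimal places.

-1.27%

After-tax nominal return = 5.9% × (1 − 0.3) = 4.1300%.
r ≈ 4.1300% − 5.4% → -1.27%.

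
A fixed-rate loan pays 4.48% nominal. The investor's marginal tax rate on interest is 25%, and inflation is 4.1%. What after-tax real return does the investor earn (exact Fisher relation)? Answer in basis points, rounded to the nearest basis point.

-71 basis points

After-tax nominal return = 4.48% × (1 − 0.25) = 3.3600%.
1 + r = 1.03360 / 1.04100 = 0.992891
After-tax real rate = 0.992891 − 1 → -71 basis points.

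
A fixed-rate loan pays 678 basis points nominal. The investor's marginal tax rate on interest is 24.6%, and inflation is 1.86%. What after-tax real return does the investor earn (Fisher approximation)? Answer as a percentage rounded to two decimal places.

3.25%

After-tax nominal return = 6.78% × (1 − 0.246) = 5.11212%.
r ≈ 5.11212% − 1.86% → 3.25%.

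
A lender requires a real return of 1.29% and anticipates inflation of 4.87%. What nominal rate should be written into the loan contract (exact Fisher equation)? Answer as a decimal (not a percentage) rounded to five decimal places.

0.06223

(1 + i) = (1 + r)(1 + π) = 1.01290 × 1.04870 = 1.06222823
i = 1.06222823 − 1, so the required nominal rate is 0.06223.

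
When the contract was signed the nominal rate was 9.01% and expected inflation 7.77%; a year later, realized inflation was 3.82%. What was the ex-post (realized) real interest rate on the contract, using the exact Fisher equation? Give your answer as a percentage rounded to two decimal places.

5.00%

Ex-post: (1 + 0.0901)/(1 + 0.0382) − 1 = 4.9990%
So the realized real rate is 5.00%.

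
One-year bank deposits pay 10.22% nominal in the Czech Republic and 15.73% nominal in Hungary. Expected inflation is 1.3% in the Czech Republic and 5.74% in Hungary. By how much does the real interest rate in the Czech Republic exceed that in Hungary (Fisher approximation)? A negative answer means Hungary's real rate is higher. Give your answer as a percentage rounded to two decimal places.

-1.07%

The Czech Republic: 10.22% − 1.3% = 8.920%
Hungary: 15.73% − 5.74% = 9.990%
Differential = -1.070% → -1.07%.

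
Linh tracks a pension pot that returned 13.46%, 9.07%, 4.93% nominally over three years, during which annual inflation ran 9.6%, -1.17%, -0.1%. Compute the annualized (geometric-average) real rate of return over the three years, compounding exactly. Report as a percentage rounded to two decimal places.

Nominal growth factor = 1.1346 × 1.0907 × 1.0493 = 1.29851738
Price-level growth factor = 1.0960 × 0.9883 × 0.9990 = 1.08209362
Real growth factor = 1.29851738 / 1.08209362 = 1.20000465
Annualized real rate = 1.20000465^(1/3) − 1 = 6.2660% → 6.27%.

6.27%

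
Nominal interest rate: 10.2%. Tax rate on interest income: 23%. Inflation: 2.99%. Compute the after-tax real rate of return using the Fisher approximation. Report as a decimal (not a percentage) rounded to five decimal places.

After-tax nominal return = 10.2% × (1 − 0.23) = 7.8540%.
r ≈ 7.8540% − 2.99% → 0.04864.

0.04864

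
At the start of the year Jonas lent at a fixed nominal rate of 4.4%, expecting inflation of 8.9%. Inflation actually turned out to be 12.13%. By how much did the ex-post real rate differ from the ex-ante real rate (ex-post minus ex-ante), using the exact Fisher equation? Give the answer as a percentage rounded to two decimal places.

Ex-ante: (1 + 0.0440)/(1 + 0.0890) − 1 = -4.1322%
Ex-post: (1 + 0.0440)/(1 + 0.1213) − 1 = -6.8938%
Difference (ex-post − ex-ante) = -2.7616% → -2.76%.

-2.76%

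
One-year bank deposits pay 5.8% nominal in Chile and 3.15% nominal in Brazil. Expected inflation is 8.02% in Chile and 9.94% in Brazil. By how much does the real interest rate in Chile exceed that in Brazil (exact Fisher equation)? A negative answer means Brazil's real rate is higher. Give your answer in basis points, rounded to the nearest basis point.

412 basis points

Chile: (1 + 0.0580)/(1 + 0.0802) − 1 = -2.0552%
Brazil: (1 + 0.0315)/(1 + 0.0994) − 1 = -6.1761%
Differential = -2.0552% − (-6.1761%) = 4.1209% → 412 basis points.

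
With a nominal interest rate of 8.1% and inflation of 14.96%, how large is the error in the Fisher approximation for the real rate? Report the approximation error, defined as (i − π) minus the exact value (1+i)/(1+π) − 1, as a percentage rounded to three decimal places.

Approximate: r ≈ 8.100% − 14.960% = -6.8600%
Exact: (1 + 0.0810)/(1 + 0.1496) − 1 = -5.9673%
Error = -6.8600% − (-5.9673%) = -0.8927% → -0.893%.

-0.893%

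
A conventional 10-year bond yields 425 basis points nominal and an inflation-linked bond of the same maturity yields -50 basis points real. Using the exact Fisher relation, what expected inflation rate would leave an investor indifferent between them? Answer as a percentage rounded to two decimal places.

(1 + π) = (1 + i)/(1 + r) = 1.04250 / 0.99500 = 1.047739
Break-even inflation = 1.047739 − 1 → 4.77%.

4.77%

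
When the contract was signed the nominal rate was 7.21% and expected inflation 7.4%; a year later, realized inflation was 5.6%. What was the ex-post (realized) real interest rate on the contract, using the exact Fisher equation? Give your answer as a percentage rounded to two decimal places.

Ex-post: (1 + 0.0721)/(1 + 0.0560) − 1 = 1.5246%
So the realized real rate is 1.52%.

1.52%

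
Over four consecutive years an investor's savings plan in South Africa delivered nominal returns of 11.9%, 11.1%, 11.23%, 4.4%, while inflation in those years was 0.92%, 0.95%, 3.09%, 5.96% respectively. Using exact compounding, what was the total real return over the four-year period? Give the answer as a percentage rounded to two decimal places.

29.73%

Nominal growth factor = 1.1190 × 1.1110 × 1.1123 × 1.0440 = 1.443666
Price-level growth factor = 1.0092 × 1.0095 × 1.0309 × 1.0596 = 1.112864
Real growth factor = 1.443666 / 1.112864 = 1.297253
Total real return = 1.297253 − 1 → 29.73%.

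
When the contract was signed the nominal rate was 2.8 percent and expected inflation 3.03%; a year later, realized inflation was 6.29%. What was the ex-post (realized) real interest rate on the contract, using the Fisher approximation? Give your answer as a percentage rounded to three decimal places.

Ex-post: 2.8% − 6.29% = -3.490%
So the realized real rate is -3.490%.

-3.490%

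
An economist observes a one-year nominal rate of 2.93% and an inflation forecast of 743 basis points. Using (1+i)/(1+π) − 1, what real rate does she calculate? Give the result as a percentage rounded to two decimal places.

-4.19%

1 + r = 1.02930 / 1.07430 = 0.958112
r = 0.958112 − 1 = -4.1888%, i.e. -4.19%.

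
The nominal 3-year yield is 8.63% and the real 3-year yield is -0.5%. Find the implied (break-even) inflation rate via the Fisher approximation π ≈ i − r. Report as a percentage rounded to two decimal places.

9.13%

π ≈ i − r = 8.63% − (-0.5%) → 9.13%.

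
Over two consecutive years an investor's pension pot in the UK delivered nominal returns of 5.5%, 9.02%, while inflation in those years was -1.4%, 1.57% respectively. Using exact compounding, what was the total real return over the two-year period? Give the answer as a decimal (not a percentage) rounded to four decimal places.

Nominal growth factor = 1.0550 × 1.0902 = 1.150161
Price-level growth factor = 0.9860 × 1.0157 = 1.001480
Real growth factor = 1.150161 / 1.001480 = 1.148461
Total real return = 1.148461 − 1 → 0.1485.

0.1485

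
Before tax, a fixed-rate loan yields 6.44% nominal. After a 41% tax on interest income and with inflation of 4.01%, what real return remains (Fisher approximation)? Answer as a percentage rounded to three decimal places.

-0.210%

After-tax nominal return = 6.44% × (1 − 0.41) = 3.7996%.
r ≈ 3.7996% − 4.01% → -0.210%.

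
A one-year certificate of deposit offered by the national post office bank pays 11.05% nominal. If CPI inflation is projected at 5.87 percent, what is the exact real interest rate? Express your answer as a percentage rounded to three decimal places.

By the Fisher identity, 1 + r = (1 + i)/(1 + π).
1 + r = 1.11050 / 1.05870 = 1.048928
r = 1.048928 − 1 = 4.8928%, i.e. 4.893%.

4.893%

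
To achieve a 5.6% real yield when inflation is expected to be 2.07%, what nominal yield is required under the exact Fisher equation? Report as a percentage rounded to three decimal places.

7.786%

(1 + i) = (1 + r)(1 + π) = 1.05600 × 1.02070 = 1.0778592
i = 1.0778592 − 1, so the required nominal rate is 7.786%.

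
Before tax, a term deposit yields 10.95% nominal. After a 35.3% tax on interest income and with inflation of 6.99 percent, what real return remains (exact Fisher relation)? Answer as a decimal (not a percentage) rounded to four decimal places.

0.0009

After-tax nominal return = 10.95% × (1 − 0.353) = 7.08465%.
1 + r = 1.0708465 / 1.06990 = 1.000885
After-tax real rate = 1.000885 − 1 → 0.0009.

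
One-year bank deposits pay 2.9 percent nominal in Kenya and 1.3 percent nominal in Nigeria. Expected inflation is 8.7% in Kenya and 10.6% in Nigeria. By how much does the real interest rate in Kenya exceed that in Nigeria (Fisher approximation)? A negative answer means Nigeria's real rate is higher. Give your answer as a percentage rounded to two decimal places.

3.50%

Kenya: 2.9% − 8.7% = -5.800%
Nigeria: 1.3% − 10.6% = -9.300%
Differential = 3.500% → 3.50%.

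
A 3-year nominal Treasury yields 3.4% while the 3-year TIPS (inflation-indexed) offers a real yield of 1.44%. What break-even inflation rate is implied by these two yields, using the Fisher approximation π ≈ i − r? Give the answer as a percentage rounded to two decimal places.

1.96%

π ≈ i − r = 3.4% − 1.44% → 1.96%.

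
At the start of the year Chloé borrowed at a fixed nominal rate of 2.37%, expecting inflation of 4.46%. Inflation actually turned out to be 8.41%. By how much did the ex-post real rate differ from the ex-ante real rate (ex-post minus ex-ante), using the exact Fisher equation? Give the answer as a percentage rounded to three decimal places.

-3.571%

Ex-ante: (1 + 0.0237)/(1 + 0.0446) − 1 = -2.0008%
Ex-post: (1 + 0.0237)/(1 + 0.0841) − 1 = -5.5714%
Difference (ex-post − ex-ante) = -3.5707% → -3.571%.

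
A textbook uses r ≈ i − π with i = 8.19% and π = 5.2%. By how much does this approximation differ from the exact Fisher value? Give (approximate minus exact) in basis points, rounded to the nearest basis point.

15 basis points

Approximate: r ≈ 8.190% − 5.200% = 2.9900%
Exact: (1 + 0.0819)/(1 + 0.0520) − 1 = 2.8422%
Error = 2.9900% − 2.8422% = 0.1478% → 15 basis points.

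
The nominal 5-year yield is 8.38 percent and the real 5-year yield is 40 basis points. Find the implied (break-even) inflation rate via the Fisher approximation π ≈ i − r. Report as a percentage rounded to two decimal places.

π ≈ i − r = 8.38% − 0.4% → 7.98%.

7.98%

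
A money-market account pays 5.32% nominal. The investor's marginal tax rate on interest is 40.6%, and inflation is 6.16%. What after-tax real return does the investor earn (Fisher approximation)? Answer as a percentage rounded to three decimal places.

-3.000%

After-tax nominal return = 5.32% × (1 − 0.406) = 3.16008%.
r ≈ 3.16008% − 6.16% → -3.000%.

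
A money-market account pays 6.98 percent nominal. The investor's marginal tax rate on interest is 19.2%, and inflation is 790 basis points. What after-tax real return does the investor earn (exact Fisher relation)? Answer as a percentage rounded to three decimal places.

-2.095%

After-tax nominal return = 6.98% × (1 − 0.192) = 5.63984%.
1 + r = 1.0563984 / 1.07900 = 0.979053
After-tax real rate = 0.979053 − 1 → -2.095%.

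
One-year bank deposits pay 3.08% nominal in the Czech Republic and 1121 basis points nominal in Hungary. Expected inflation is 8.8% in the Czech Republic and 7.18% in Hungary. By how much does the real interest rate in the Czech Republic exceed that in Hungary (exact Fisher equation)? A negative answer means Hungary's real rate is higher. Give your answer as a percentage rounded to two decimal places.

-9.02%

The Czech Republic: (1 + 0.0308)/(1 + 0.0880) − 1 = -5.2574%
Hungary: (1 + 0.1121)/(1 + 0.0718) − 1 = 3.7600%
Differential = -5.2574% − 3.7600% = -9.0174% → -9.02%.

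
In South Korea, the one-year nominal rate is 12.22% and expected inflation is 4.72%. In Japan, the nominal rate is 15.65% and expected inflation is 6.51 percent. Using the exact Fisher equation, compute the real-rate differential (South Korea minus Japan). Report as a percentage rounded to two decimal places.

South Korea: (1 + 0.1222)/(1 + 0.0472) − 1 = 7.1620%
Japan: (1 + 0.1565)/(1 + 0.0651) − 1 = 8.5814%
Differential = 7.1620% − 8.5814% = -1.4194% → -1.42%.

-1.42%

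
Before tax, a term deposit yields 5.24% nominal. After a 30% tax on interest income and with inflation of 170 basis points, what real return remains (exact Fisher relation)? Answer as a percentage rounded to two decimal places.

After-tax nominal return = 5.24% × (1 − 0.3) = 3.6680%.
1 + r = 1.03668 / 1.01700 = 1.019351
After-tax real rate = 1.019351 − 1 → 1.94%.

1.94%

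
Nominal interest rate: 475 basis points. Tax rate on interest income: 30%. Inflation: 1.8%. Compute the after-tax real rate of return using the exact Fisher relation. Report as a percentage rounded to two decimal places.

1.50%

After-tax nominal return = 4.75% × (1 − 0.3) = 3.3250%.
1 + r = 1.03325 / 1.01800 = 1.014980
After-tax real rate = 1.014980 − 1 → 1.50%.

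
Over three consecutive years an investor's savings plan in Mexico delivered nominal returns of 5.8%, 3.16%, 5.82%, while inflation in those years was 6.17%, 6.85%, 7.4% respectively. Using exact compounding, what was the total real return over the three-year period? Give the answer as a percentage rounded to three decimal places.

Nominal growth factor = 1.0580 × 1.0316 × 1.0582 = 1.154954
Price-level growth factor = 1.0617 × 1.0685 × 1.0740 = 1.218374
Real growth factor = 1.154954 / 1.218374 = 0.947947
Total real return = 0.947947 − 1 → -5.205%.

-5.205%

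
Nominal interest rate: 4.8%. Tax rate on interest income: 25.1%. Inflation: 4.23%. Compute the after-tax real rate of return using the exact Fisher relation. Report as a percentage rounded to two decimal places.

After-tax nominal return = 4.8% × (1 − 0.251) = 3.5952%.
1 + r = 1.035952 / 1.04230 = 0.993910
After-tax real rate = 0.993910 − 1 → -0.61%.

-0.61%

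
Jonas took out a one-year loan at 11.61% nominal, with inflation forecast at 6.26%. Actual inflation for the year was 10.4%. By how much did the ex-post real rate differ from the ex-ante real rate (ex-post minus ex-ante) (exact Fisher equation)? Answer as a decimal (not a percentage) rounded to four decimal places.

-0.0394

Ex-ante: (1 + 0.1161)/(1 + 0.0626) − 1 = 5.0348%
Ex-post: (1 + 0.1161)/(1 + 0.1040) − 1 = 1.0960%
Difference (ex-post − ex-ante) = -3.9388% → -0.0394.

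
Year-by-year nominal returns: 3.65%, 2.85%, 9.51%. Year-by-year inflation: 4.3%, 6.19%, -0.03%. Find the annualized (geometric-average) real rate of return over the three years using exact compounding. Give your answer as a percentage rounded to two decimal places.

Compound the nominal returns: 1.0365 × 1.0285 × 1.0951 = 1.16742068.
Compound inflation: 1.0430 × 1.0619 × 0.9997 = 1.10722943.
Deflate: 1.16742068 / 1.10722943 = 1.05436204.
Annualized real rate = 1.05436204^(1/3) − 1 = 1.7802% → 1.78%.

1.78%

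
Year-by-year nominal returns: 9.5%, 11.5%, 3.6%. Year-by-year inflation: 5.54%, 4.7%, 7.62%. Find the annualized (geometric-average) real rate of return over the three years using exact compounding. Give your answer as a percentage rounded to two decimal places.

2.08%

Compound the nominal returns: 1.0950 × 1.1150 × 1.0360 = 1.26487830.
Compound inflation: 1.0554 × 1.0470 × 1.0762 = 1.18920509.
Deflate: 1.26487830 / 1.18920509 = 1.06363344.
Annualized real rate = 1.06363344^(1/3) − 1 = 2.0776% → 2.08%.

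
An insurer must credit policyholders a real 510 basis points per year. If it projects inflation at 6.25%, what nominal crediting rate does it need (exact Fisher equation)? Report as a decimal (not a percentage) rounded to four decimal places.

0.1167

(1 + i) = (1 + r)(1 + π) = 1.05100 × 1.06250 = 1.1166875
i = 1.1166875 − 1, so the required nominal rate is 0.1167.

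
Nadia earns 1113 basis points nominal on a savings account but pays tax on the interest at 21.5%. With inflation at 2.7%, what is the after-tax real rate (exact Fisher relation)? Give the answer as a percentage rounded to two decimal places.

After-tax nominal return = 11.13% × (1 − 0.215) = 8.73705%.
1 + r = 1.0873705 / 1.02700 = 1.058783
After-tax real rate = 1.058783 − 1 → 5.88%.

5.88%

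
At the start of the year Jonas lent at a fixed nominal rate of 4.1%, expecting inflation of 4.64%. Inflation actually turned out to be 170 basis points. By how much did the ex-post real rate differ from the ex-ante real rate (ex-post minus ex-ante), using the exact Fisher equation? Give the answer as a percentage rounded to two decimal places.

2.88%

Ex-ante: (1 + 0.0410)/(1 + 0.0464) − 1 = -0.5161%
Ex-post: (1 + 0.0410)/(1 + 0.0170) − 1 = 2.3599%
Difference (ex-post − ex-ante) = 2.8759% → 2.88%.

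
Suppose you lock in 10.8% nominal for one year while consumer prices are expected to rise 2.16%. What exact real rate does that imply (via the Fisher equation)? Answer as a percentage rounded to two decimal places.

By the Fisher equation, 1 + r = (1 + i)/(1 + π).
1 + r = 1.10800 / 1.02160 = 1.084573
r = 1.084573 − 1 = 8.4573%, i.e. 8.46%.

8.46%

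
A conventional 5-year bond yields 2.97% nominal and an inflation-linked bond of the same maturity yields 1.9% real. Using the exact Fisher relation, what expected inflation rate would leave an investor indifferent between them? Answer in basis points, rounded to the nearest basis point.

(1 + π) = (1 + i)/(1 + r) = 1.02970 / 1.01900 = 1.010500
Break-even inflation = 1.010500 − 1 → 105 basis points.

105 basis points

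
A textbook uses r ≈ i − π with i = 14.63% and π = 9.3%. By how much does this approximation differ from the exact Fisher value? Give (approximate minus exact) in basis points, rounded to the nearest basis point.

Approximate: r ≈ 14.630% − 9.300% = 5.3300%
Exact: (1 + 0.1463)/(1 + 0.0930) − 1 = 4.8765%
Error = 5.3300% − 4.8765% = 0.4535% → 45 basis points.

45 basis points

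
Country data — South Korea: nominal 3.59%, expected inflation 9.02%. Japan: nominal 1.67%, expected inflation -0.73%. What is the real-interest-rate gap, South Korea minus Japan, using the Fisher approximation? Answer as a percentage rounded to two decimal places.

South Korea: 3.59% − 9.02% = -5.430%
Japan: 1.67% − (-0.73%) = 2.400%
Differential = -7.830% → -7.83%.

-7.83%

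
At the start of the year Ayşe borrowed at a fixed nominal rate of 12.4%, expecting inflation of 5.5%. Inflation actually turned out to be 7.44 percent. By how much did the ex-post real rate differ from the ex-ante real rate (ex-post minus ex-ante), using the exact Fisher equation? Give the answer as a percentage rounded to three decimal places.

-1.924%

Ex-ante: (1 + 0.1240)/(1 + 0.0550) − 1 = 6.5403%
Ex-post: (1 + 0.1240)/(1 + 0.0744) − 1 = 4.6165%
Difference (ex-post − ex-ante) = -1.9238% → -1.924%.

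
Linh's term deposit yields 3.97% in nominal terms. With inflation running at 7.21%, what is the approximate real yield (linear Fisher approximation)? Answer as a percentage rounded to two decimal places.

r ≈ i − π = 3.97% − 7.21% = -3.24%.

-3.24%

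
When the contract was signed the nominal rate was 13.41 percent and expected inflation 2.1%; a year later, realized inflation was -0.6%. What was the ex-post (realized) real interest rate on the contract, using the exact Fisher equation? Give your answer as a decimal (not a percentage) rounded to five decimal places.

0.14095

Ex-post: (1 + 0.1341)/(1 − 0.0060) − 1 = 14.0946%
So the realized real rate is 0.14095.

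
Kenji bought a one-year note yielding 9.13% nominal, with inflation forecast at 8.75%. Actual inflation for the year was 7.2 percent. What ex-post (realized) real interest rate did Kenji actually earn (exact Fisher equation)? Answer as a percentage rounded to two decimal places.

1.80%

Ex-post: (1 + 0.0913)/(1 + 0.0720) − 1 = 1.8004%
So the realized real rate is 1.80%.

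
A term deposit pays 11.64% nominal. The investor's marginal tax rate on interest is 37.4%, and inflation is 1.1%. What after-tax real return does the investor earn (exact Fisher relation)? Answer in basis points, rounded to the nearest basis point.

612 basis points

After-tax nominal return = 11.64% × (1 − 0.374) = 7.28664%.
1 + r = 1.0728664 / 1.01100 = 1.061193
After-tax real rate = 1.061193 − 1 → 612 basis points.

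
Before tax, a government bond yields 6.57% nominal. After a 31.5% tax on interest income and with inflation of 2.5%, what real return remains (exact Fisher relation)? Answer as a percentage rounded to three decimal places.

After-tax nominal return = 6.57% × (1 − 0.315) = 4.50045%.
1 + r = 1.0450045 / 1.02500 = 1.019517
After-tax real rate = 1.019517 − 1 → 1.952%.

1.952%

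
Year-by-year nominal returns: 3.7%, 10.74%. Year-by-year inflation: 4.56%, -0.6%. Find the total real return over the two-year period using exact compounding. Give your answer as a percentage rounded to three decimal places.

10.492%

Nominal growth factor = 1.0370 × 1.1074 = 1.148374
Price-level growth factor = 1.0456 × 0.9940 = 1.039326
Real growth factor = 1.148374 / 1.039326 = 1.104921
Total real return = 1.104921 − 1 → 10.492%.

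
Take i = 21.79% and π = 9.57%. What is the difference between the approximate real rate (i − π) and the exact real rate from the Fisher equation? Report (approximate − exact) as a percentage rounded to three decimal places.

1.067%

Approximate: r ≈ 21.790% − 9.570% = 12.2200%
Exact: (1 + 0.2179)/(1 + 0.0957) − 1 = 11.1527%
Error = 12.2200% − 11.1527% = 1.0673% → 1.067%.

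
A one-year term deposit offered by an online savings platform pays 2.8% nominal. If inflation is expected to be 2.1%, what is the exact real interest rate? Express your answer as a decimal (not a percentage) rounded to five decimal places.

0.00686

1 + r = 1.02800 / 1.02100 = 1.006856
r = 1.006856 − 1 = 0.6856%, i.e. 0.00686.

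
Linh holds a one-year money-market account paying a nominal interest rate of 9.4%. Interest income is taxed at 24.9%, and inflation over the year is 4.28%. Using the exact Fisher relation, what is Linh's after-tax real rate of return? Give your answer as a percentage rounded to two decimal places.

After-tax nominal return = 9.4% × (1 − 0.249) = 7.0594%.
1 + r = 1.070594 / 1.04280 = 1.026653
After-tax real rate = 1.026653 − 1 → 2.67%.

2.67%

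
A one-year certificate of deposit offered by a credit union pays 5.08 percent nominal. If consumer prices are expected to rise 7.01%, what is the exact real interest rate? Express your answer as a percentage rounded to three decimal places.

By the Fisher identity, 1 + r = (1 + i)/(1 + π).
1 + r = 1.05080 / 1.07010 = 0.981964
r = 0.981964 − 1 = -1.8036%, i.e. -1.804%.

-1.804%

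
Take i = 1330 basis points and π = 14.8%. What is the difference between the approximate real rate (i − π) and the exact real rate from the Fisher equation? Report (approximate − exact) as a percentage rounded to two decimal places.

-0.19%

Approximate: r ≈ 13.300% − 14.800% = -1.5000%
Exact: (1 + 0.1330)/(1 + 0.1480) − 1 = -1.3066%
Error = -1.5000% − (-1.3066%) = -0.1934% → -0.19%.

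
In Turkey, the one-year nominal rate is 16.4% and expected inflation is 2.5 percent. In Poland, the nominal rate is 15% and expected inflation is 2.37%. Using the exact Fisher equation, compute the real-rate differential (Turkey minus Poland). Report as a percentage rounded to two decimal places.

1.22%

Turkey: (1 + 0.1640)/(1 + 0.0250) − 1 = 13.5610%
Poland: (1 + 0.1500)/(1 + 0.0237) − 1 = 12.3376%
Differential = 13.5610% − 12.3376% = 1.2234% → 1.22%.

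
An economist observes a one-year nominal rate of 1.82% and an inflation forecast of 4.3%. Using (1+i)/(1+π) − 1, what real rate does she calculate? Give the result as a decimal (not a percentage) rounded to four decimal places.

-0.0238

By the Fisher equation, 1 + r = (1 + i)/(1 + π).
1 + r = 1.01820 / 1.04300 = 0.976222
r = 0.976222 − 1 = -2.3778%, i.e. -0.0238.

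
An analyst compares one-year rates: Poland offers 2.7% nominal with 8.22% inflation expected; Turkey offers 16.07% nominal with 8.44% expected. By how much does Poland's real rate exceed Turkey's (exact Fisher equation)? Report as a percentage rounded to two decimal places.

Poland: (1 + 0.0270)/(1 + 0.0822) − 1 = -5.1007%
Turkey: (1 + 0.1607)/(1 + 0.0844) − 1 = 7.0361%
Differential = -5.1007% − 7.0361% = -12.1369% → -12.14%.

-12.14%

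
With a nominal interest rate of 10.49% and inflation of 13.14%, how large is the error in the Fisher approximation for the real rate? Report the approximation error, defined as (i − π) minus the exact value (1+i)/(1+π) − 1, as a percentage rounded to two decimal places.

-0.31%

Approximate: r ≈ 10.490% − 13.140% = -2.6500%
Exact: (1 + 0.1049)/(1 + 0.1314) − 1 = -2.3422%
Error = -2.6500% − (-2.3422%) = -0.3078% → -0.31%.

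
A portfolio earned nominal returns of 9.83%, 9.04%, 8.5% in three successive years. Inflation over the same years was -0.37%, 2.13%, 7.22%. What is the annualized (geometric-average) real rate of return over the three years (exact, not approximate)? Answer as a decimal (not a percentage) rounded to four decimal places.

0.0600

Compound the nominal returns: 1.0983 × 1.0904 × 1.0850 = 1.29938116.
Compound inflation: 0.9963 × 1.0213 × 1.0722 = 1.09098622.
Deflate: 1.29938116 / 1.09098622 = 1.19101519.
Annualized real rate = 1.19101519^(1/3) − 1 = 6.0000% → 0.0600.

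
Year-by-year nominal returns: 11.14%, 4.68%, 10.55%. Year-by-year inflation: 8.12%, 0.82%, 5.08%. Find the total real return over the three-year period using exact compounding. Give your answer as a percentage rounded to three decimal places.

12.285%

Compound the nominal returns: 1.1114 × 1.0468 × 1.1055 = 1.286154.
Compound inflation: 1.0812 × 1.0082 × 1.0508 = 1.145441.
Deflate: 1.286154 / 1.145441 = 1.122846.
Total real return = 1.122846 − 1 → 12.285%.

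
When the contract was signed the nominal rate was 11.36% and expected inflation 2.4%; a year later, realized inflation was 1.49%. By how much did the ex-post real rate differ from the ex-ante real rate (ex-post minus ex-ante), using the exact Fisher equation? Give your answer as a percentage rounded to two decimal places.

0.98%

Ex-ante: (1 + 0.1136)/(1 + 0.0240) − 1 = 8.7500%
Ex-post: (1 + 0.1136)/(1 + 0.0149) − 1 = 9.7251%
Difference (ex-post − ex-ante) = 0.9751% → 0.98%.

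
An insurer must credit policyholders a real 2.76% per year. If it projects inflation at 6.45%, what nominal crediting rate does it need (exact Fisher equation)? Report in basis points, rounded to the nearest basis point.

939 basis points

(1 + i) = (1 + r)(1 + π) = 1.02760 × 1.06450 = 1.0938802
i = 1.0938802 − 1, so the required nominal rate is 939 basis points.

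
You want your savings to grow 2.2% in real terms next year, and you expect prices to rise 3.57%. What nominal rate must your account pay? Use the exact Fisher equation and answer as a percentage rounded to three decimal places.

(1 + i) = (1 + r)(1 + π) = 1.02200 × 1.03570 = 1.0584854
i = 1.0584854 − 1, so the required nominal rate is 5.849%.

5.849%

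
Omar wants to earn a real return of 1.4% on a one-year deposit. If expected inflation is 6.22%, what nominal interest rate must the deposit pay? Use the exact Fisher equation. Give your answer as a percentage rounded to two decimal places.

7.71%

(1 + i) = (1 + r)(1 + π) = 1.01400 × 1.06220 = 1.0770708
i = 1.0770708 − 1, so the required nominal rate is 7.71%.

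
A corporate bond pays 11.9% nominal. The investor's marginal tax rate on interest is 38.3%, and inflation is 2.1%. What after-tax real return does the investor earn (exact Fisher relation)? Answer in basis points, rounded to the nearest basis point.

513 basis points

After-tax nominal return = 11.9% × (1 − 0.383) = 7.3423%.
1 + r = 1.073423 / 1.02100 = 1.051345
After-tax real rate = 1.051345 − 1 → 513 basis points.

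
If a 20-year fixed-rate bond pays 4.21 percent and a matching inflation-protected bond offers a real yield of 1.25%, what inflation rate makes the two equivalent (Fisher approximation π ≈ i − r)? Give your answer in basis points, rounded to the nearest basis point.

296 basis points

π ≈ i − r = 4.21% − 1.25% → 296 basis points.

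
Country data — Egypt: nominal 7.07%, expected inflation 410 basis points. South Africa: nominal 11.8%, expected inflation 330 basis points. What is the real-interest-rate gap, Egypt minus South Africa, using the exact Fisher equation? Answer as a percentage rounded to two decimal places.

Egypt: (1 + 0.0707)/(1 + 0.0410) − 1 = 2.8530%
South Africa: (1 + 0.1180)/(1 + 0.0330) − 1 = 8.2285%
Differential = 2.8530% − 8.2285% = -5.3754% → -5.38%.

-5.38%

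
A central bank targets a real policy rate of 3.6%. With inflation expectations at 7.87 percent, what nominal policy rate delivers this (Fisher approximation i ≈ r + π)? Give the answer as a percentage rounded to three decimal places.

i ≈ r + π = 3.6% + 7.87% = 11.470%.

11.470%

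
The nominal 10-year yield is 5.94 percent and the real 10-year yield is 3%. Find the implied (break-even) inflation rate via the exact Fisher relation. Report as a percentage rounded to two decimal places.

2.85%

(1 + π) = (1 + i)/(1 + r) = 1.05940 / 1.03000 = 1.028544
Break-even inflation = 1.028544 − 1 → 2.85%.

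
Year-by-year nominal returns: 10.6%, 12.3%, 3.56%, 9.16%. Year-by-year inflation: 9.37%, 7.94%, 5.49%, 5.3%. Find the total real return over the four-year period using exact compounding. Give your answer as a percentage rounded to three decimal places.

Nominal growth factor = 1.1060 × 1.1230 × 1.0356 × 1.0916 = 1.404075
Price-level growth factor = 1.0937 × 1.0794 × 1.0549 × 1.0530 = 1.311355
Real growth factor = 1.404075 / 1.311355 = 1.070706
Total real return = 1.070706 − 1 → 7.071%.

7.071%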